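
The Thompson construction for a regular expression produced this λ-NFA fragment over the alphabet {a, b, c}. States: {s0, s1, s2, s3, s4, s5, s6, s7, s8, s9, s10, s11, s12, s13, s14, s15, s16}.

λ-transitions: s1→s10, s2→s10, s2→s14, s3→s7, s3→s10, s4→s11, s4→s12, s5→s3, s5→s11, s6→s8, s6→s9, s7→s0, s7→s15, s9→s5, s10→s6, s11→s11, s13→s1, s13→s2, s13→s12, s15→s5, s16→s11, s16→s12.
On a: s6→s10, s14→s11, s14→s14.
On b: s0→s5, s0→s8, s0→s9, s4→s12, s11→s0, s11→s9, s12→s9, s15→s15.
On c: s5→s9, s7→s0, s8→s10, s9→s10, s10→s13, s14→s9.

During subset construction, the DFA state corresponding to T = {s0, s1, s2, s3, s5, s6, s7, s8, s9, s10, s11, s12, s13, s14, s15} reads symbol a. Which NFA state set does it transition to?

s6 on a → {s10}.
s14 on a → {s11, s14}.
No a-transition from s0, s1, s2, s3, s5, s7, s8, s9, s10, s11, s12, s13, s15.
Union after reading a: {s10, s11, s14}.
Now take the λ-closure:
From s10 via λ: add s6.
From s6 via λ: add s8, s9.
From s9 via λ: add s5.
From s5 via λ: add s3.
From s3 via λ: add s7.
From s7 via λ: add s0, s15.
No new states can be added; the closed set is {s0, s3, s5, s6, s7, s8, s9, s10, s11, s14, s15}.

{s0, s3, s5, s6, s7, s8, s9, s10, s11, s14, s15}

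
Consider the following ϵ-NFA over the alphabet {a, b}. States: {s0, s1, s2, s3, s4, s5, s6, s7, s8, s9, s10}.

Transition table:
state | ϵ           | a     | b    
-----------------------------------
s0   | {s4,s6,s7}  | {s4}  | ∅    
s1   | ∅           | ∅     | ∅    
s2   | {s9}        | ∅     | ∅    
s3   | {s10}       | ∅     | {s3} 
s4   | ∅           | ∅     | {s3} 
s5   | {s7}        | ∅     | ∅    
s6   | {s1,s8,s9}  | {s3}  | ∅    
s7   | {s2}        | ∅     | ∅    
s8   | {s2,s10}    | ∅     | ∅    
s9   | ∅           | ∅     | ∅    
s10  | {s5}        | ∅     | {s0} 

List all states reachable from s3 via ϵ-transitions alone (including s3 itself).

Start with {s3}.
From s3 via ϵ: add s10.
From s10 via ϵ: add s5.
From s5 via ϵ: add s7.
From s7 via ϵ: add s2.
From s2 via ϵ: add s9.
No new states can be added; the closed set is {s2, s3, s5, s7, s9, s10}.

{s2, s3, s5, s7, s9, s10}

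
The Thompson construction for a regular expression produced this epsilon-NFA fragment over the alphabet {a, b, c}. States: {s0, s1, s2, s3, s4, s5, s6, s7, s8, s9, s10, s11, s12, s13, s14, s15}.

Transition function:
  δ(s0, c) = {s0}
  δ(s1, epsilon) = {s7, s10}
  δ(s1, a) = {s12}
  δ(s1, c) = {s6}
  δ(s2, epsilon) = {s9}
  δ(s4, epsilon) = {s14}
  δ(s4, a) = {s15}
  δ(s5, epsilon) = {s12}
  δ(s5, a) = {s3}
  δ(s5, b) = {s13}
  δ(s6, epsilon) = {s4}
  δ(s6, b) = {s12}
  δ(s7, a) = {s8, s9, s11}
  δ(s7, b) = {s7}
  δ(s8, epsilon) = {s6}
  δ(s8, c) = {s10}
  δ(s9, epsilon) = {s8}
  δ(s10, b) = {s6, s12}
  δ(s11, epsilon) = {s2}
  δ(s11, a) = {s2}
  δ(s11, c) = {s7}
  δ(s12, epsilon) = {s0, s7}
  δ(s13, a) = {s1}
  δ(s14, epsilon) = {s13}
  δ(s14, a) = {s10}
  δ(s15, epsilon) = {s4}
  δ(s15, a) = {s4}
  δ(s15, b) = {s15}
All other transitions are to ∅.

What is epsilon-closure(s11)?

{s2, s4, s6, s8, s9, s11, s13, s14}

Start with {s11}.
From s11 via epsilon: add s2.
From s2 via epsilon: add s9.
From s9 via epsilon: add s8.
From s8 via epsilon: add s6.
From s6 via epsilon: add s4.
From s4 via epsilon: add s14.
From s14 via epsilon: add s13.
No new states can be added; the closed set is {s2, s4, s6, s8, s9, s11, s13, s14}.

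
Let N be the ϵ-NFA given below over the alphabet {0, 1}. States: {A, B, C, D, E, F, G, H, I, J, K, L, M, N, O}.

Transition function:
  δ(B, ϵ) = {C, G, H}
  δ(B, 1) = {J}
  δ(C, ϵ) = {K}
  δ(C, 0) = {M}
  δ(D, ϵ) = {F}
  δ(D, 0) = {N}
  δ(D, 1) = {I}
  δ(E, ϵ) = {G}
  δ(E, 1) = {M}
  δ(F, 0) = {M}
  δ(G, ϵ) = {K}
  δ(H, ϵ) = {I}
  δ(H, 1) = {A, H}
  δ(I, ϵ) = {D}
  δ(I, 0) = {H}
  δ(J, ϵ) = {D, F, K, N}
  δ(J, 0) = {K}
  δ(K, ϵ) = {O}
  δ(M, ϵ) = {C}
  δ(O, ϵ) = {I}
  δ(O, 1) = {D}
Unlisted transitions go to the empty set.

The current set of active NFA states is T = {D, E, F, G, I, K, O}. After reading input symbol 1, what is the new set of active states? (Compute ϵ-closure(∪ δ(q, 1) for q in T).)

{C, D, F, I, K, M, O}

D on 1 → {I}.
E on 1 → {M}.
O on 1 → {D}.
No 1-transition from F, G, I, K.
Union after reading 1: {D, I, M}.
Now take the ϵ-closure:
From D via ϵ: add F.
From M via ϵ: add C.
From C via ϵ: add K.
From K via ϵ: add O.
No new states can be added; the closed set is {C, D, F, I, K, M, O}.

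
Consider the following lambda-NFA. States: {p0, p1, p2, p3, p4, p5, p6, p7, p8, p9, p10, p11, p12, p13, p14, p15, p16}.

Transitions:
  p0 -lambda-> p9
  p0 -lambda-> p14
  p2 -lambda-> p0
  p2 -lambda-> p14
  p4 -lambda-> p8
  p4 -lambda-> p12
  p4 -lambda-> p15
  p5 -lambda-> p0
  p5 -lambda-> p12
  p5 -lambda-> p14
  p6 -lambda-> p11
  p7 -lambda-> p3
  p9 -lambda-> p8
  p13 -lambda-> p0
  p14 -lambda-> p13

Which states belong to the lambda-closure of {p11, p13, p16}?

Start with {p11, p13, p16}.
From p13 via lambda: add p0.
From p0 via lambda: add p9, p14.
From p9 via lambda: add p8.
No new states can be added; the closed set is {p0, p8, p9, p11, p13, p14, p16}.

{p0, p8, p9, p11, p13, p14, p16}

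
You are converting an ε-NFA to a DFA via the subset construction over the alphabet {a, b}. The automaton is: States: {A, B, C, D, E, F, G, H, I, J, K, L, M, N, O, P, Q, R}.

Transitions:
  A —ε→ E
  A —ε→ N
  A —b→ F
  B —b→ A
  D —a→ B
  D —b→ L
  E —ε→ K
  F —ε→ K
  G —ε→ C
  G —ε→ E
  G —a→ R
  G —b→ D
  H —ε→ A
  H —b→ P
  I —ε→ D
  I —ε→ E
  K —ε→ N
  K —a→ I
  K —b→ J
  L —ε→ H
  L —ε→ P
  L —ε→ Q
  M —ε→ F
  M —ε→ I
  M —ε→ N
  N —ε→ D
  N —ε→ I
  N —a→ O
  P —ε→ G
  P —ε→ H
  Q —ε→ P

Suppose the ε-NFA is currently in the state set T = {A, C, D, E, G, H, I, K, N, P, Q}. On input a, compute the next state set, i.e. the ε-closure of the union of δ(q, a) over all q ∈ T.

D on a → {B}.
G on a → {R}.
K on a → {I}.
N on a → {O}.
No a-transition from A, C, E, H, I, P, Q.
Union after reading a: {B, I, O, R}.
Now take the ε-closure:
From I via ε: add D, E.
From E via ε: add K.
From K via ε: add N.
No new states can be added; the closed set is {B, D, E, I, K, N, O, R}.

{B, D, E, I, K, N, O, R}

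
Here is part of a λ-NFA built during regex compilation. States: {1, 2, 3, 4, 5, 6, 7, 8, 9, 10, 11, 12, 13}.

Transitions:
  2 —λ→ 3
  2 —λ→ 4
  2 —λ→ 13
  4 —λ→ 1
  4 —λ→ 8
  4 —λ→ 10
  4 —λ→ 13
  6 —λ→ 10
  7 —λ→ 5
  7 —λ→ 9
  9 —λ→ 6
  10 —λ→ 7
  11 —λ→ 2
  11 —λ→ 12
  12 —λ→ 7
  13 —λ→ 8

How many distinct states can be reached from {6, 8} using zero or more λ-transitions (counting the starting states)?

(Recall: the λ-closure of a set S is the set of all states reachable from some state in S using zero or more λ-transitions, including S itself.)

Start with {6, 8}.
From 6 via λ: add 10.
From 10 via λ: add 7.
From 7 via λ: add 5, 9.
λ-closure = {5, 6, 7, 8, 9, 10}, which has 6 states.

6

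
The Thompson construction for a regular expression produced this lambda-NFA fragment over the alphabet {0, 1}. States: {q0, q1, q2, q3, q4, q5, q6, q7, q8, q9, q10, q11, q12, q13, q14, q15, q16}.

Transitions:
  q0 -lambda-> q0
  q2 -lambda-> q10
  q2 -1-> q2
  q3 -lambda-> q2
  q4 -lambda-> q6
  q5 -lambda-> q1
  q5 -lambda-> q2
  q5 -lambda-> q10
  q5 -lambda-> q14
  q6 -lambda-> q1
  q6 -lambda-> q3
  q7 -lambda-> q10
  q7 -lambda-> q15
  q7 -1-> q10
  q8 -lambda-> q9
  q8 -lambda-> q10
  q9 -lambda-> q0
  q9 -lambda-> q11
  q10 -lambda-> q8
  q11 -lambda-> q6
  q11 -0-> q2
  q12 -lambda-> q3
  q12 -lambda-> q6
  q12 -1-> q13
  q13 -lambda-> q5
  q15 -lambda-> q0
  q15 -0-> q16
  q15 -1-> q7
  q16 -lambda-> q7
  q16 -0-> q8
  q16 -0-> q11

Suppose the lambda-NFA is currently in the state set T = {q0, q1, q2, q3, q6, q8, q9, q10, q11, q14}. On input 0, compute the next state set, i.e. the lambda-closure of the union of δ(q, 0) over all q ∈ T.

{q0, q1, q2, q3, q6, q8, q9, q10, q11}

q11 on 0 → {q2}.
No 0-transition from q0, q1, q2, q3, q6, q8, q9, q10, q14.
Union after reading 0: {q2}.
Now take the lambda-closure:
From q2 via lambda: add q10.
From q10 via lambda: add q8.
From q8 via lambda: add q9.
From q9 via lambda: add q0, q11.
From q11 via lambda: add q6.
From q6 via lambda: add q1, q3.
No new states can be added; the closed set is {q0, q1, q2, q3, q6, q8, q9, q10, q11}.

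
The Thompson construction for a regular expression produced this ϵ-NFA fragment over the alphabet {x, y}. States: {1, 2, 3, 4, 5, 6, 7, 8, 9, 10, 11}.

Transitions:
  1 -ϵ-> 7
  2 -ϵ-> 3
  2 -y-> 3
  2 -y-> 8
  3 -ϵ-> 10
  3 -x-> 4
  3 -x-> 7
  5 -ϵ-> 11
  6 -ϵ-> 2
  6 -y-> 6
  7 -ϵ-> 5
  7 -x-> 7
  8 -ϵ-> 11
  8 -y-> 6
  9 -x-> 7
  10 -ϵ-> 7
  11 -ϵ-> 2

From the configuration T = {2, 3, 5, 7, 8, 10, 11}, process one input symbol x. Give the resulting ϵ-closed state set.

3 on x → {4, 7}.
7 on x → {7}.
No x-transition from 2, 5, 8, 10, 11.
Union after reading x: {4, 7}.
Now take the ϵ-closure:
From 7 via ϵ: add 5.
From 5 via ϵ: add 11.
From 11 via ϵ: add 2.
From 2 via ϵ: add 3.
From 3 via ϵ: add 10.
No new states can be added; the closed set is {2, 3, 4, 5, 7, 10, 11}.

{2, 3, 4, 5, 7, 10, 11}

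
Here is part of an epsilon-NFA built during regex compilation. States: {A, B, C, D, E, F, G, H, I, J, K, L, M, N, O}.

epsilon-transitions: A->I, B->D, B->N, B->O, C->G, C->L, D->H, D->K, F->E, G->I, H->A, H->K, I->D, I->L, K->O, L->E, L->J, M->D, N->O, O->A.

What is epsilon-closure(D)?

Start with {D}.
From D via epsilon: add H, K.
From H via epsilon: add A.
From K via epsilon: add O.
From A via epsilon: add I.
From I via epsilon: add L.
From L via epsilon: add E, J.
No new states can be added; the closed set is {A, D, E, H, I, J, K, L, O}.

{A, D, E, H, I, J, K, L, O}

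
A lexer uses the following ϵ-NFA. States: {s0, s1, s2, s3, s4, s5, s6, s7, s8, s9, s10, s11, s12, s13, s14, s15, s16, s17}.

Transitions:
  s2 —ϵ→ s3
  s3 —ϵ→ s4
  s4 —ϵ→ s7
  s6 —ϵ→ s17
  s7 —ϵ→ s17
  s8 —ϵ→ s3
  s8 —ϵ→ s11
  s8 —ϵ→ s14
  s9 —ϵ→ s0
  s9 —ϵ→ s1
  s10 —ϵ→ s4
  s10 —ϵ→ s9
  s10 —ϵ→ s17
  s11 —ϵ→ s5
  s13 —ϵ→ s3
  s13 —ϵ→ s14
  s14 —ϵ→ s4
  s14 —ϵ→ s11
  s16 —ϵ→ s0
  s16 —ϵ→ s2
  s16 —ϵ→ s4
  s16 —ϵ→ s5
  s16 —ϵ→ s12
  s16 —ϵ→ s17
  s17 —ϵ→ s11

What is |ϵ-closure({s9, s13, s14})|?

11

Start with {s9, s13, s14}.
From s9 via ϵ: add s0, s1.
From s13 via ϵ: add s3.
From s14 via ϵ: add s4, s11.
From s4 via ϵ: add s7.
From s11 via ϵ: add s5.
From s7 via ϵ: add s17.
ϵ-closure = {s0, s1, s3, s4, s5, s7, s9, s11, s13, s14, s17}, which has 11 states.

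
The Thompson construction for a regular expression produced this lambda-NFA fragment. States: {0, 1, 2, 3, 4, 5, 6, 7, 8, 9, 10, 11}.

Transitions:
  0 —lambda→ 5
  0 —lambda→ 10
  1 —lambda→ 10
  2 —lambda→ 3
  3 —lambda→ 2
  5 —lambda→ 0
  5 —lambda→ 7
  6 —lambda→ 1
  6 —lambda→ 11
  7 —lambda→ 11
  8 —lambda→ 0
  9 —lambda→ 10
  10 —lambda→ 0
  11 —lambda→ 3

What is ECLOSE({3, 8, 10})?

{0, 2, 3, 5, 7, 8, 10, 11}

Start with {3, 8, 10}.
From 3 via lambda: add 2.
From 8 via lambda: add 0.
From 0 via lambda: add 5.
From 5 via lambda: add 7.
From 7 via lambda: add 11.
No new states can be added; the closed set is {0, 2, 3, 5, 7, 8, 10, 11}.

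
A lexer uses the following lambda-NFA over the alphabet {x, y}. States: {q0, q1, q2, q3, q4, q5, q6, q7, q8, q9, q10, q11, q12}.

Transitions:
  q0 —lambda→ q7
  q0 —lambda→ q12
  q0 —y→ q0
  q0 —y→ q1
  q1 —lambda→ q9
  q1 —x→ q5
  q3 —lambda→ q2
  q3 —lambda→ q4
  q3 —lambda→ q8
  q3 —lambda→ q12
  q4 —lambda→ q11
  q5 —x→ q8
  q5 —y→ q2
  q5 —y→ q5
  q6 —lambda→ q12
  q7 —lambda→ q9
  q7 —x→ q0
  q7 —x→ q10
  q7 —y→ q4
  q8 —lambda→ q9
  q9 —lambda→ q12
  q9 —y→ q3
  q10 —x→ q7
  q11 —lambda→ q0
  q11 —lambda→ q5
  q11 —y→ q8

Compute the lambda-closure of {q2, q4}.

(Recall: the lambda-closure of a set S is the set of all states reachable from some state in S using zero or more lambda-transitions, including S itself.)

{q0, q2, q4, q5, q7, q9, q11, q12}

Start with {q2, q4}.
From q4 via lambda: add q11.
From q11 via lambda: add q0, q5.
From q0 via lambda: add q7, q12.
From q7 via lambda: add q9.
No new states can be added; the closed set is {q0, q2, q4, q5, q7, q9, q11, q12}.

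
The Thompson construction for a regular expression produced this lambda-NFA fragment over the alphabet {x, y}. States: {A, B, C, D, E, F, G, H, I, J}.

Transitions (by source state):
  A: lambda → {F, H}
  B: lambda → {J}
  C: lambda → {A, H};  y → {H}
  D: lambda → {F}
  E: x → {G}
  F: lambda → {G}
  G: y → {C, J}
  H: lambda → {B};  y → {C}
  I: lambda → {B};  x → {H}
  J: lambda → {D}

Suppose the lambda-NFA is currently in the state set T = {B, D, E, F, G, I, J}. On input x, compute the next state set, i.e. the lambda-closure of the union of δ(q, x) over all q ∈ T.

{B, D, F, G, H, J}

E on x → {G}.
I on x → {H}.
No x-transition from B, D, F, G, J.
Union after reading x: {G, H}.
Now take the lambda-closure:
From H via lambda: add B.
From B via lambda: add J.
From J via lambda: add D.
From D via lambda: add F.
No new states can be added; the closed set is {B, D, F, G, H, J}.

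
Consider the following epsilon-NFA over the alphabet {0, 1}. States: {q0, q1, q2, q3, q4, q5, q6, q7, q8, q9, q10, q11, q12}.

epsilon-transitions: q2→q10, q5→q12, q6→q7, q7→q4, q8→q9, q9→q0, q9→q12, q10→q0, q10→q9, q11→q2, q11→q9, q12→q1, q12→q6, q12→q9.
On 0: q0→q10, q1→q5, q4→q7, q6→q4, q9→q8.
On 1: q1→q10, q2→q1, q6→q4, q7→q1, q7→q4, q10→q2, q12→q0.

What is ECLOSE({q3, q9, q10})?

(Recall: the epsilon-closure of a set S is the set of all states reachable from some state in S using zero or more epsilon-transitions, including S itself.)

Start with {q3, q9, q10}.
From q9 via epsilon: add q0, q12.
From q12 via epsilon: add q1, q6.
From q6 via epsilon: add q7.
From q7 via epsilon: add q4.
No new states can be added; the closed set is {q0, q1, q3, q4, q6, q7, q9, q10, q12}.

{q0, q1, q3, q4, q6, q7, q9, q10, q12}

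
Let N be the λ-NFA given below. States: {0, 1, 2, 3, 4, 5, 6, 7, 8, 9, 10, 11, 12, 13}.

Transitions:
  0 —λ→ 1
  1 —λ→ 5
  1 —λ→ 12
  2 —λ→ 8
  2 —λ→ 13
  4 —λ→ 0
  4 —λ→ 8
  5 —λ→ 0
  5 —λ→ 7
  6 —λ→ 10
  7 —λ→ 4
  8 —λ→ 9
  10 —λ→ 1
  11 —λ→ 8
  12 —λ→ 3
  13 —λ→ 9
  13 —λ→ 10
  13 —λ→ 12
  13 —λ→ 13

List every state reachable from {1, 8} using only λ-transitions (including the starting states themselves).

Start with {1, 8}.
From 1 via λ: add 5, 12.
From 8 via λ: add 9.
From 5 via λ: add 0, 7.
From 12 via λ: add 3.
From 7 via λ: add 4.
No new states can be added; the closed set is {0, 1, 3, 4, 5, 7, 8, 9, 12}.

{0, 1, 3, 4, 5, 7, 8, 9, 12}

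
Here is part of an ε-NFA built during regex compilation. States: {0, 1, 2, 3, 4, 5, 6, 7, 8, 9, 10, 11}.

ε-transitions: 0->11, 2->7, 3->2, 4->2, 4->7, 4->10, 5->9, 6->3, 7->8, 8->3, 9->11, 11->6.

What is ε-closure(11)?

{2, 3, 6, 7, 8, 11}

Start with {11}.
From 11 via ε: add 6.
From 6 via ε: add 3.
From 3 via ε: add 2.
From 2 via ε: add 7.
From 7 via ε: add 8.
No new states can be added; the closed set is {2, 3, 6, 7, 8, 11}.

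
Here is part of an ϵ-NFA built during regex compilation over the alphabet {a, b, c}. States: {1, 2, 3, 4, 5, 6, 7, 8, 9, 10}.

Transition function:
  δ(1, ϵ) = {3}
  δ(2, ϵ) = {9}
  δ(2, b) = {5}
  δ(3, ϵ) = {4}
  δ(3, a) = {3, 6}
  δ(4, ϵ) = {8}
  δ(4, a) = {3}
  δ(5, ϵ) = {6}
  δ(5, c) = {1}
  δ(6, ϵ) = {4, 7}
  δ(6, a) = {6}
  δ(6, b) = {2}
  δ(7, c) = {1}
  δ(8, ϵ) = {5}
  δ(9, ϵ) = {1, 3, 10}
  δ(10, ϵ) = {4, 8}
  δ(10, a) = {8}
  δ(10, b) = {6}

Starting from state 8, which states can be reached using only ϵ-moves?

{4, 5, 6, 7, 8}

Start with {8}.
From 8 via ϵ: add 5.
From 5 via ϵ: add 6.
From 6 via ϵ: add 4, 7.
No new states can be added; the closed set is {4, 5, 6, 7, 8}.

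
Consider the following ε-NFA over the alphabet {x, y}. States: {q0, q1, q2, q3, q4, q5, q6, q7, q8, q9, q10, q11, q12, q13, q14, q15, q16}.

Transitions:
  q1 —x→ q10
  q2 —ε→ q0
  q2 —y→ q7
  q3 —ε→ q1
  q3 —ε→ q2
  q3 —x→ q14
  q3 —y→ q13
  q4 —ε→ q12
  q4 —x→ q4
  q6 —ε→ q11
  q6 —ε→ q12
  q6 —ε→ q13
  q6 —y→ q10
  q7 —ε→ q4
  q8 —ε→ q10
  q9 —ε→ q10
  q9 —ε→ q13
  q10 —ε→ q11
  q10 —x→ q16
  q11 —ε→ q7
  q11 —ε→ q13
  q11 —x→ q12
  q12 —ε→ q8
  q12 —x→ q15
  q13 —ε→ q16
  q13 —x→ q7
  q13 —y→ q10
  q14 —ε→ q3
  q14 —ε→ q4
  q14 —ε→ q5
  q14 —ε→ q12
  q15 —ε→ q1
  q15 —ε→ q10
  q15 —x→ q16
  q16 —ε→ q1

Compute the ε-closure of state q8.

{q1, q4, q7, q8, q10, q11, q12, q13, q16}

Start with {q8}.
From q8 via ε: add q10.
From q10 via ε: add q11.
From q11 via ε: add q7, q13.
From q7 via ε: add q4.
From q13 via ε: add q16.
From q4 via ε: add q12.
From q16 via ε: add q1.
No new states can be added; the closed set is {q1, q4, q7, q8, q10, q11, q12, q13, q16}.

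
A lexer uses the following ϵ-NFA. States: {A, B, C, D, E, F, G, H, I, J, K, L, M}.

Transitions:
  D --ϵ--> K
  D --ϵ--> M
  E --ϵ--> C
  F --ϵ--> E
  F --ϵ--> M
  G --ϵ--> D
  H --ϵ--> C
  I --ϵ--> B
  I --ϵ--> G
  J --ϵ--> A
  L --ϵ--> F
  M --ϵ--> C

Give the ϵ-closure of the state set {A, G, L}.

{A, C, D, E, F, G, K, L, M}

Start with {A, G, L}.
From G via ϵ: add D.
From L via ϵ: add F.
From D via ϵ: add K, M.
From F via ϵ: add E.
From E via ϵ: add C.
No new states can be added; the closed set is {A, C, D, E, F, G, K, L, M}.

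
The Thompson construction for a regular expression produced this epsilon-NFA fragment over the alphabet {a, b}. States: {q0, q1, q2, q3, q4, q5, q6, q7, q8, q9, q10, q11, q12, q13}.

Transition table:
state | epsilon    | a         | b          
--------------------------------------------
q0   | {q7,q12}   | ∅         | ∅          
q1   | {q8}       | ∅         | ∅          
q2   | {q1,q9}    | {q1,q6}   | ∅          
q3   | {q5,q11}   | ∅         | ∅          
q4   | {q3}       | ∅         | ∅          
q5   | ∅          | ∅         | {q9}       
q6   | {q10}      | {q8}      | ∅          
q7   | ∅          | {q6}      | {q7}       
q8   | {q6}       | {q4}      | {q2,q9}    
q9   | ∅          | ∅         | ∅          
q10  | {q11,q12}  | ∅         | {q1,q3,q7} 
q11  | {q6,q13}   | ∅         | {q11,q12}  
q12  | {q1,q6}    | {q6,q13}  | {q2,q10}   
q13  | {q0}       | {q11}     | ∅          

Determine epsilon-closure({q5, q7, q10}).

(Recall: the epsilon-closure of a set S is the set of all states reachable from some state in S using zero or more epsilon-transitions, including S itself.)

{q0, q1, q5, q6, q7, q8, q10, q11, q12, q13}

Start with {q5, q7, q10}.
From q10 via epsilon: add q11, q12.
From q11 via epsilon: add q6, q13.
From q12 via epsilon: add q1.
From q1 via epsilon: add q8.
From q13 via epsilon: add q0.
No new states can be added; the closed set is {q0, q1, q5, q6, q7, q8, q10, q11, q12, q13}.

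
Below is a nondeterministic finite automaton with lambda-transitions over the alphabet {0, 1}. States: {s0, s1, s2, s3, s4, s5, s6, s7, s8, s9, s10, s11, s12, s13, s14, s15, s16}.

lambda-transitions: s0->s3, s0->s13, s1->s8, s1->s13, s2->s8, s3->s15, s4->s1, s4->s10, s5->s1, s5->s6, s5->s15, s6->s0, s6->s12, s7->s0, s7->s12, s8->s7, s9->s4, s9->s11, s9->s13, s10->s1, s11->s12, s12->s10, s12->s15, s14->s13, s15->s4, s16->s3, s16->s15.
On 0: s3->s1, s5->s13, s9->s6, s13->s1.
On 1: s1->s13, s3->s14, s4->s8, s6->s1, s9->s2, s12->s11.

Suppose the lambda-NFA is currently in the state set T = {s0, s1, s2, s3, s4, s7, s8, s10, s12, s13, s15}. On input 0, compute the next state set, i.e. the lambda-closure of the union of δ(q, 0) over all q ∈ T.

{s0, s1, s3, s4, s7, s8, s10, s12, s13, s15}

s3 on 0 → {s1}.
s13 on 0 → {s1}.
No 0-transition from s0, s1, s2, s4, s7, s8, s10, s12, s15.
Union after reading 0: {s1}.
Now take the lambda-closure:
From s1 via lambda: add s8, s13.
From s8 via lambda: add s7.
From s7 via lambda: add s0, s12.
From s0 via lambda: add s3.
From s12 via lambda: add s10, s15.
From s15 via lambda: add s4.
No new states can be added; the closed set is {s0, s1, s3, s4, s7, s8, s10, s12, s13, s15}.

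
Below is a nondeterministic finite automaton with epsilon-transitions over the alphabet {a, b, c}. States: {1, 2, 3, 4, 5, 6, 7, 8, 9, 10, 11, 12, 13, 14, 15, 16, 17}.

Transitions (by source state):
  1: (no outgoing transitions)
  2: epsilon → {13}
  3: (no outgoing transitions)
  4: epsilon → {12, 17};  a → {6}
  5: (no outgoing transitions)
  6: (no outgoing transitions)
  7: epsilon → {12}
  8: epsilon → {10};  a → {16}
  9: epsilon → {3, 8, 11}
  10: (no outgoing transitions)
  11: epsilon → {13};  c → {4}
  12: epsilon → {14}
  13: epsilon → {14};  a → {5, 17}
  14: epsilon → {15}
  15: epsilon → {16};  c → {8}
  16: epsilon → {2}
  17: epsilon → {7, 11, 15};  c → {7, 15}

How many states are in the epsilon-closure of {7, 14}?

7

Start with {7, 14}.
From 7 via epsilon: add 12.
From 14 via epsilon: add 15.
From 15 via epsilon: add 16.
From 16 via epsilon: add 2.
From 2 via epsilon: add 13.
epsilon-closure = {2, 7, 12, 13, 14, 15, 16}, which has 7 states.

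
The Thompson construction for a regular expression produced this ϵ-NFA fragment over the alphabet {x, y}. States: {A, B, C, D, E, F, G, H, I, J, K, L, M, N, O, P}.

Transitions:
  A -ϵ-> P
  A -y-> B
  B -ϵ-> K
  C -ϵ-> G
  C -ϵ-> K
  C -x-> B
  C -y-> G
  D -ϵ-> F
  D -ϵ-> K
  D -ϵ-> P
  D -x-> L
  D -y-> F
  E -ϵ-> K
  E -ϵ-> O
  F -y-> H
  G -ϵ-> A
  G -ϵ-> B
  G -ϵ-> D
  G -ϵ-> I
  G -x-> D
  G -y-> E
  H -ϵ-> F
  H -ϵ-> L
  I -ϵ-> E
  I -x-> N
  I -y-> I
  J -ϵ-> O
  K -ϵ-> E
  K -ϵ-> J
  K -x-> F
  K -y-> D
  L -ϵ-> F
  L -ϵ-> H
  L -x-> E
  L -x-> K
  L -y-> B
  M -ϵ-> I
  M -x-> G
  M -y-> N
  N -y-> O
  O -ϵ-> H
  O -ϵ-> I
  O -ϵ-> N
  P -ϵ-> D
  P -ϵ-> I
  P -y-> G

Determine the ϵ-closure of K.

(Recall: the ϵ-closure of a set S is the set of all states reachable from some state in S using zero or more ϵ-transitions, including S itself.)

Start with {K}.
From K via ϵ: add E, J.
From E via ϵ: add O.
From O via ϵ: add H, I, N.
From H via ϵ: add F, L.
No new states can be added; the closed set is {E, F, H, I, J, K, L, N, O}.

{E, F, H, I, J, K, L, N, O}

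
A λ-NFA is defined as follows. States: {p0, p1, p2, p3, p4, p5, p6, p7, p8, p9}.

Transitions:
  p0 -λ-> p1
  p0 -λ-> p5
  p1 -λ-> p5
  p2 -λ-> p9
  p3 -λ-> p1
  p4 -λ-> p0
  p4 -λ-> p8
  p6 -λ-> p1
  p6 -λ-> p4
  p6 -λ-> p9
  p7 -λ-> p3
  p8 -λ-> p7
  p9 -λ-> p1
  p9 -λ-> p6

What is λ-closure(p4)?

Start with {p4}.
From p4 via λ: add p0, p8.
From p0 via λ: add p1, p5.
From p8 via λ: add p7.
From p7 via λ: add p3.
No new states can be added; the closed set is {p0, p1, p3, p4, p5, p7, p8}.

{p0, p1, p3, p4, p5, p7, p8}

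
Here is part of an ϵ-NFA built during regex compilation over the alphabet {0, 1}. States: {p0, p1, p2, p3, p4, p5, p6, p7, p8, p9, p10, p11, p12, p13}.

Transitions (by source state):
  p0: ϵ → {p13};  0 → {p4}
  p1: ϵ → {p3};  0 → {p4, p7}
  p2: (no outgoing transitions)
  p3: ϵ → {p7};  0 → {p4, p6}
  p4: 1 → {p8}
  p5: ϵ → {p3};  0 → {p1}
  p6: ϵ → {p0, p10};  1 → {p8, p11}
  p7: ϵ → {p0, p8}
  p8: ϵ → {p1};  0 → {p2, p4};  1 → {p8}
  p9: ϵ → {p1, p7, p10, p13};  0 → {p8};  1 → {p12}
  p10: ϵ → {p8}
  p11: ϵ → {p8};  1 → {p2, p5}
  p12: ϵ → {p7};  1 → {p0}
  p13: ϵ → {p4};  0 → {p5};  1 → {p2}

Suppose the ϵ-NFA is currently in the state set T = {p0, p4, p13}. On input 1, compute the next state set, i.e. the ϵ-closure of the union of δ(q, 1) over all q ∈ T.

p4 on 1 → {p8}.
p13 on 1 → {p2}.
No 1-transition from p0.
Union after reading 1: {p2, p8}.
Now take the ϵ-closure:
From p8 via ϵ: add p1.
From p1 via ϵ: add p3.
From p3 via ϵ: add p7.
From p7 via ϵ: add p0.
From p0 via ϵ: add p13.
From p13 via ϵ: add p4.
No new states can be added; the closed set is {p0, p1, p2, p3, p4, p7, p8, p13}.

{p0, p1, p2, p3, p4, p7, p8, p13}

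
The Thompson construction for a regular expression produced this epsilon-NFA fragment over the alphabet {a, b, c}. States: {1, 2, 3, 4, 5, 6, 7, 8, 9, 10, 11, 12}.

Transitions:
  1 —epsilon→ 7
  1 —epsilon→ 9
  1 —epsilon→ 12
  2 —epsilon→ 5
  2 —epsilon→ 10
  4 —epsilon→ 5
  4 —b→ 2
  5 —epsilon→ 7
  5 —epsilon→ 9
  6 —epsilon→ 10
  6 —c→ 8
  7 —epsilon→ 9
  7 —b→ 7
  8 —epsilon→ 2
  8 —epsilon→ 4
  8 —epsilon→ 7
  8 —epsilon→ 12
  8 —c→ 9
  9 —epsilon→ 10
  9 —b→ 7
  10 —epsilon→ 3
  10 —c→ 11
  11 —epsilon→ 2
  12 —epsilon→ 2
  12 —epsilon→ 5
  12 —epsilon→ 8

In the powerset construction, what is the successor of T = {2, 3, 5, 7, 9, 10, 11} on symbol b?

7 on b → {7}.
9 on b → {7}.
No b-transition from 2, 3, 5, 10, 11.
Union after reading b: {7}.
Now take the epsilon-closure:
From 7 via epsilon: add 9.
From 9 via epsilon: add 10.
From 10 via epsilon: add 3.
No new states can be added; the closed set is {3, 7, 9, 10}.

{3, 7, 9, 10}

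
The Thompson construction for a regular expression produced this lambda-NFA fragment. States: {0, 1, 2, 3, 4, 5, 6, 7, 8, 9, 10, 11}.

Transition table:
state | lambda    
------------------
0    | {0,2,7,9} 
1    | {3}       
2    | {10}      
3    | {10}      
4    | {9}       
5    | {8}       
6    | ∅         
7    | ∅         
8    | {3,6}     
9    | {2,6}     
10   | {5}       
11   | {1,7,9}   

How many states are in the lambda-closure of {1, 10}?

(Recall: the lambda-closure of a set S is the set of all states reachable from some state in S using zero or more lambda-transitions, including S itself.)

Start with {1, 10}.
From 1 via lambda: add 3.
From 10 via lambda: add 5.
From 5 via lambda: add 8.
From 8 via lambda: add 6.
lambda-closure = {1, 3, 5, 6, 8, 10}, which has 6 states.

6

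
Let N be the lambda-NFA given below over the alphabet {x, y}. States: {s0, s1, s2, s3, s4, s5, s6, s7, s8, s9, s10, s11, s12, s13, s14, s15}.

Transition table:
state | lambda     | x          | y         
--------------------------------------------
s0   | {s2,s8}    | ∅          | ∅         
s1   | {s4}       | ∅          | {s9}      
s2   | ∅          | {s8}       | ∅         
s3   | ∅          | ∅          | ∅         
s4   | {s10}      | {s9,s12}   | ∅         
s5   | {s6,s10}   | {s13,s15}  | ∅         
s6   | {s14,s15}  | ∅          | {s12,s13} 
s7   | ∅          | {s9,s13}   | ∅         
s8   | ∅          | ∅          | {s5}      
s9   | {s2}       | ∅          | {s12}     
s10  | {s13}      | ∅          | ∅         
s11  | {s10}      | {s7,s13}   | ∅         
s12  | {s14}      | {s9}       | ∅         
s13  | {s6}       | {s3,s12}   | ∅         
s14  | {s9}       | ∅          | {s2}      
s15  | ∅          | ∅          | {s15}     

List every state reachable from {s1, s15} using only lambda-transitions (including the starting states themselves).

{s1, s2, s4, s6, s9, s10, s13, s14, s15}

Start with {s1, s15}.
From s1 via lambda: add s4.
From s4 via lambda: add s10.
From s10 via lambda: add s13.
From s13 via lambda: add s6.
From s6 via lambda: add s14.
From s14 via lambda: add s9.
From s9 via lambda: add s2.
No new states can be added; the closed set is {s1, s2, s4, s6, s9, s10, s13, s14, s15}.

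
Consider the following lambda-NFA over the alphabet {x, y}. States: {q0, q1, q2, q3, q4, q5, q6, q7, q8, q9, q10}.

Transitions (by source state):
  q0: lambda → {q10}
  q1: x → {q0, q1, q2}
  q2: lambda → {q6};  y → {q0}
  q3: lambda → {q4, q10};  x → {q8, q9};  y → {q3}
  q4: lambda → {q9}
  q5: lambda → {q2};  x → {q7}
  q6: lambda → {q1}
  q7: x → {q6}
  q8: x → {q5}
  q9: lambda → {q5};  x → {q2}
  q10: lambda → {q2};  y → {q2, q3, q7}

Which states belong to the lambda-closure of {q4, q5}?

{q1, q2, q4, q5, q6, q9}

Start with {q4, q5}.
From q4 via lambda: add q9.
From q5 via lambda: add q2.
From q2 via lambda: add q6.
From q6 via lambda: add q1.
No new states can be added; the closed set is {q1, q2, q4, q5, q6, q9}.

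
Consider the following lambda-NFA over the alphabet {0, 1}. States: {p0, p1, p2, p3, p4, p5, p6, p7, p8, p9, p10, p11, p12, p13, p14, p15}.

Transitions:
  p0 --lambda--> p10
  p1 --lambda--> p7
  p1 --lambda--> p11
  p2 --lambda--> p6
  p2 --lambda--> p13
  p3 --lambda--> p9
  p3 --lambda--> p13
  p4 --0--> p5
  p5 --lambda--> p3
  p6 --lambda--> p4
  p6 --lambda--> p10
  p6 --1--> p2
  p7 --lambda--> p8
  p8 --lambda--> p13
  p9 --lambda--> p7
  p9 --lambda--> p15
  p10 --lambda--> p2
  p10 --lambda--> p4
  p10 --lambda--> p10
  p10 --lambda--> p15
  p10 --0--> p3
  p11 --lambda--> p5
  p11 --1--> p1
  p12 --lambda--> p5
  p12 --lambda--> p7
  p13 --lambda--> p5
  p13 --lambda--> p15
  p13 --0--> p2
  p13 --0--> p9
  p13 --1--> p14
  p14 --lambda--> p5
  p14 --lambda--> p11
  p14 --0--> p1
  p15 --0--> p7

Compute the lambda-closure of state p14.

{p3, p5, p7, p8, p9, p11, p13, p14, p15}

Start with {p14}.
From p14 via lambda: add p5, p11.
From p5 via lambda: add p3.
From p3 via lambda: add p9, p13.
From p9 via lambda: add p7, p15.
From p7 via lambda: add p8.
No new states can be added; the closed set is {p3, p5, p7, p8, p9, p11, p13, p14, p15}.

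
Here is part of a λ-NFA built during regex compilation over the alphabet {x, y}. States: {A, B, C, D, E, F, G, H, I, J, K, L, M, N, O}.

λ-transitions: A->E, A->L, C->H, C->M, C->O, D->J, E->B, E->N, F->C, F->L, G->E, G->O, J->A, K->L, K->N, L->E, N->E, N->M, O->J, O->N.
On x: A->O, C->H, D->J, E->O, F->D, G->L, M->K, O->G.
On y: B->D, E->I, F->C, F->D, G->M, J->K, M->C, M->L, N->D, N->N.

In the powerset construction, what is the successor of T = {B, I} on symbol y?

B on y → {D}.
No y-transition from I.
Union after reading y: {D}.
Now take the λ-closure:
From D via λ: add J.
From J via λ: add A.
From A via λ: add E, L.
From E via λ: add B, N.
From N via λ: add M.
No new states can be added; the closed set is {A, B, D, E, J, L, M, N}.

{A, B, D, E, J, L, M, N}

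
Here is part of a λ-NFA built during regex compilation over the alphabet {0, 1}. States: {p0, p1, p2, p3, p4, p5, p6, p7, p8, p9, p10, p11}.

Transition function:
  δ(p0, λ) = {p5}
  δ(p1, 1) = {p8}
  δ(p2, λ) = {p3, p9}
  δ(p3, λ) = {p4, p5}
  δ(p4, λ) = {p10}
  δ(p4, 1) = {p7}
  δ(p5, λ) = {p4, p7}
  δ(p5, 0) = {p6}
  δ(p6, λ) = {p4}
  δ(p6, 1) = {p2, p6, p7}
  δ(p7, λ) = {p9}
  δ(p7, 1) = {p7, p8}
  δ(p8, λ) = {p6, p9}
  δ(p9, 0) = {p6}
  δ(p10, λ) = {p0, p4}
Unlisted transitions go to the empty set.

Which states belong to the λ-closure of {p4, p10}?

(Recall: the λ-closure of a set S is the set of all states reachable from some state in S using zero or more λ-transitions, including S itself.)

Start with {p4, p10}.
From p10 via λ: add p0.
From p0 via λ: add p5.
From p5 via λ: add p7.
From p7 via λ: add p9.
No new states can be added; the closed set is {p0, p4, p5, p7, p9, p10}.

{p0, p4, p5, p7, p9, p10}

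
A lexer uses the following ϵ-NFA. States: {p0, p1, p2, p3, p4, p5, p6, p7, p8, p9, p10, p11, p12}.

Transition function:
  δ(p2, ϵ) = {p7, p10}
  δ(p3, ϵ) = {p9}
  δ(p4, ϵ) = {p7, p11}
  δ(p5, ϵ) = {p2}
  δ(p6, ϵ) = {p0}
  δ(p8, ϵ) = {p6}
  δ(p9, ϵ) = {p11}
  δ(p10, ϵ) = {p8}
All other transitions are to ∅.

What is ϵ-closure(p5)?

Start with {p5}.
From p5 via ϵ: add p2.
From p2 via ϵ: add p7, p10.
From p10 via ϵ: add p8.
From p8 via ϵ: add p6.
From p6 via ϵ: add p0.
No new states can be added; the closed set is {p0, p2, p5, p6, p7, p8, p10}.

{p0, p2, p5, p6, p7, p8, p10}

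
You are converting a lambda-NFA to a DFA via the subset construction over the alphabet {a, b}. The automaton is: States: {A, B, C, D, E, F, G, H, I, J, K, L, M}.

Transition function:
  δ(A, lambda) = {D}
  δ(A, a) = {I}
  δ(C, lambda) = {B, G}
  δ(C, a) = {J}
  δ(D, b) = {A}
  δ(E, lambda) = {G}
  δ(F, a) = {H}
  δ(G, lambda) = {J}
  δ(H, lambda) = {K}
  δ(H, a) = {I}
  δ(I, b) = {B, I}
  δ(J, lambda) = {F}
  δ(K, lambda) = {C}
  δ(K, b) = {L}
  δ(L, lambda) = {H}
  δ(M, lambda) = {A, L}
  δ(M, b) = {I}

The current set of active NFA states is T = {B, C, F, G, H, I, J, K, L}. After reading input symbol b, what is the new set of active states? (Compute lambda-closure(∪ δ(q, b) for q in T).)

I on b → {B, I}.
K on b → {L}.
No b-transition from B, C, F, G, H, J, L.
Union after reading b: {B, I, L}.
Now take the lambda-closure:
From L via lambda: add H.
From H via lambda: add K.
From K via lambda: add C.
From C via lambda: add G.
From G via lambda: add J.
From J via lambda: add F.
No new states can be added; the closed set is {B, C, F, G, H, I, J, K, L}.

{B, C, F, G, H, I, J, K, L}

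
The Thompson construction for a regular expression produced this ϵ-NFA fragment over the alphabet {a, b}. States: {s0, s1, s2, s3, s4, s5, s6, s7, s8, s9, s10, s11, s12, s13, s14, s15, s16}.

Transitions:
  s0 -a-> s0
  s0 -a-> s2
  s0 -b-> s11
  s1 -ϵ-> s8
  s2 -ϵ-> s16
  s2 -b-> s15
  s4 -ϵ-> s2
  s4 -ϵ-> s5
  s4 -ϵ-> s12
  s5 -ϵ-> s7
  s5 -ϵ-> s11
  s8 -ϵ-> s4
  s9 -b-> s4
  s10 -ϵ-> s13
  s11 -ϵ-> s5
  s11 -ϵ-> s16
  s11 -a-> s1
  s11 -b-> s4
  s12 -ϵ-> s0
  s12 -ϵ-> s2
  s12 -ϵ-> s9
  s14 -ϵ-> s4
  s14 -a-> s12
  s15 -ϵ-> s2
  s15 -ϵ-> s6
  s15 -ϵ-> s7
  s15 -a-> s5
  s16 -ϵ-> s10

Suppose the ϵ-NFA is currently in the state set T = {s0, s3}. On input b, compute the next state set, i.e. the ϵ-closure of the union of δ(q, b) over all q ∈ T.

s0 on b → {s11}.
No b-transition from s3.
Union after reading b: {s11}.
Now take the ϵ-closure:
From s11 via ϵ: add s5, s16.
From s5 via ϵ: add s7.
From s16 via ϵ: add s10.
From s10 via ϵ: add s13.
No new states can be added; the closed set is {s5, s7, s10, s11, s13, s16}.

{s5, s7, s10, s11, s13, s16}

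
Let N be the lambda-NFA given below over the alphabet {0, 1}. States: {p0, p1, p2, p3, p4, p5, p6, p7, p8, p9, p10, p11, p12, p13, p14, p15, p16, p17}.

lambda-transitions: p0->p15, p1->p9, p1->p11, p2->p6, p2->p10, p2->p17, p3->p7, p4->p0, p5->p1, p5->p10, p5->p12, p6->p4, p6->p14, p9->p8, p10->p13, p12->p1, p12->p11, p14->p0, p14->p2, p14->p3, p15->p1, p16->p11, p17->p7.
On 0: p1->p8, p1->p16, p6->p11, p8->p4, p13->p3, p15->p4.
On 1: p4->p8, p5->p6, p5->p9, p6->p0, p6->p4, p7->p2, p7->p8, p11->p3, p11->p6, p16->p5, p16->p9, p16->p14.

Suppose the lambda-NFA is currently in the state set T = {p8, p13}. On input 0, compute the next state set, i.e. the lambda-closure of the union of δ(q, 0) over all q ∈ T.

{p0, p1, p3, p4, p7, p8, p9, p11, p15}

p8 on 0 → {p4}.
p13 on 0 → {p3}.
Union after reading 0: {p3, p4}.
Now take the lambda-closure:
From p3 via lambda: add p7.
From p4 via lambda: add p0.
From p0 via lambda: add p15.
From p15 via lambda: add p1.
From p1 via lambda: add p9, p11.
From p9 via lambda: add p8.
No new states can be added; the closed set is {p0, p1, p3, p4, p7, p8, p9, p11, p15}.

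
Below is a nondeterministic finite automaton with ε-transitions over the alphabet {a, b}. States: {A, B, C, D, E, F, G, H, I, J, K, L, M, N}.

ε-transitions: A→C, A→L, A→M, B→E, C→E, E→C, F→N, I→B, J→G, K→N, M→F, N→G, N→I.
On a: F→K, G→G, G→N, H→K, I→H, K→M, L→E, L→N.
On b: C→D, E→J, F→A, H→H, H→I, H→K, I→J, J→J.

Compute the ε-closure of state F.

Start with {F}.
From F via ε: add N.
From N via ε: add G, I.
From I via ε: add B.
From B via ε: add E.
From E via ε: add C.
No new states can be added; the closed set is {B, C, E, F, G, I, N}.

{B, C, E, F, G, I, N}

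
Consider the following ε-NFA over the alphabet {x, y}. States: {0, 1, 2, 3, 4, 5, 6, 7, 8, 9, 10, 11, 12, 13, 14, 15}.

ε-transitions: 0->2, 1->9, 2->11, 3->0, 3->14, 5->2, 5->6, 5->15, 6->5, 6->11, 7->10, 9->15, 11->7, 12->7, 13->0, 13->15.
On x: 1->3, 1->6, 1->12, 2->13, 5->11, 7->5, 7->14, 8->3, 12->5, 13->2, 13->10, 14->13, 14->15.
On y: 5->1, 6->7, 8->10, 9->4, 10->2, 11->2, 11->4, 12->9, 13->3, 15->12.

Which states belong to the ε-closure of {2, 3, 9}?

{0, 2, 3, 7, 9, 10, 11, 14, 15}

Start with {2, 3, 9}.
From 2 via ε: add 11.
From 3 via ε: add 0, 14.
From 9 via ε: add 15.
From 11 via ε: add 7.
From 7 via ε: add 10.
No new states can be added; the closed set is {0, 2, 3, 7, 9, 10, 11, 14, 15}.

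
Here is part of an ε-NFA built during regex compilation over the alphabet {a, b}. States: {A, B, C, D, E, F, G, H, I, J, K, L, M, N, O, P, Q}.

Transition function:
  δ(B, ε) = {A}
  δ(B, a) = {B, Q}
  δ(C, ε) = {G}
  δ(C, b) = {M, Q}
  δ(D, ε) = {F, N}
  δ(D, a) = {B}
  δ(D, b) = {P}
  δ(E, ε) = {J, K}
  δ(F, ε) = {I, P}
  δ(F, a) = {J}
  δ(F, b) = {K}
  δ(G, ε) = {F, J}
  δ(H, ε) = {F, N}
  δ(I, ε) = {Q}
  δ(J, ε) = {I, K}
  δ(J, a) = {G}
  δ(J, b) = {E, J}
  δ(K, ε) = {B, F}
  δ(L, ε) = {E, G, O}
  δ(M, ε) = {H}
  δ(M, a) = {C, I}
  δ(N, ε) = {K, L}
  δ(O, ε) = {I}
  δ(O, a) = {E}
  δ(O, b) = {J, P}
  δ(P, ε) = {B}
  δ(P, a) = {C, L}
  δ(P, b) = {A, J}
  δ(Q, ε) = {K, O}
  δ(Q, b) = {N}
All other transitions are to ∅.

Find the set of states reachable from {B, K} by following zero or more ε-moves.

{A, B, F, I, K, O, P, Q}

Start with {B, K}.
From B via ε: add A.
From K via ε: add F.
From F via ε: add I, P.
From I via ε: add Q.
From Q via ε: add O.
No new states can be added; the closed set is {A, B, F, I, K, O, P, Q}.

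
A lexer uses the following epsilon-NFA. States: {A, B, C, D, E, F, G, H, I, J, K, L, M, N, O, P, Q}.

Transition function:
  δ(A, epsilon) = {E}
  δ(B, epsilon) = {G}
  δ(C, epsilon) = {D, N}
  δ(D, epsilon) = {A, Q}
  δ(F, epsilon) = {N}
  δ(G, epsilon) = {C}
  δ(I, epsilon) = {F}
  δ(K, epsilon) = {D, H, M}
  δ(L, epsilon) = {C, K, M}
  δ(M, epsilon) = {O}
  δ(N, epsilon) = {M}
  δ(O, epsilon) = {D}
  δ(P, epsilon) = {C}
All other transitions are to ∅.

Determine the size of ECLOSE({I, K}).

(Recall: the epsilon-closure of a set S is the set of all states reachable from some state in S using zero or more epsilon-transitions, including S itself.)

11

Start with {I, K}.
From I via epsilon: add F.
From K via epsilon: add D, H, M.
From D via epsilon: add A, Q.
From F via epsilon: add N.
From M via epsilon: add O.
From A via epsilon: add E.
epsilon-closure = {A, D, E, F, H, I, K, M, N, O, Q}, which has 11 states.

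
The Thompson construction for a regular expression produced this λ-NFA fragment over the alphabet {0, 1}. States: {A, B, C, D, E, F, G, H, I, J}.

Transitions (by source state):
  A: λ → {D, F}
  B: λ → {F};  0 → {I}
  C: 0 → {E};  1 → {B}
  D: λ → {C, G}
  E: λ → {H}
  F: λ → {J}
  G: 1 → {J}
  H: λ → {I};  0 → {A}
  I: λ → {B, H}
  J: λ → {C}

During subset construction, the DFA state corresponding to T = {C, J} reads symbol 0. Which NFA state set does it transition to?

C on 0 → {E}.
No 0-transition from J.
Union after reading 0: {E}.
Now take the λ-closure:
From E via λ: add H.
From H via λ: add I.
From I via λ: add B.
From B via λ: add F.
From F via λ: add J.
From J via λ: add C.
No new states can be added; the closed set is {B, C, E, F, H, I, J}.

{B, C, E, F, H, I, J}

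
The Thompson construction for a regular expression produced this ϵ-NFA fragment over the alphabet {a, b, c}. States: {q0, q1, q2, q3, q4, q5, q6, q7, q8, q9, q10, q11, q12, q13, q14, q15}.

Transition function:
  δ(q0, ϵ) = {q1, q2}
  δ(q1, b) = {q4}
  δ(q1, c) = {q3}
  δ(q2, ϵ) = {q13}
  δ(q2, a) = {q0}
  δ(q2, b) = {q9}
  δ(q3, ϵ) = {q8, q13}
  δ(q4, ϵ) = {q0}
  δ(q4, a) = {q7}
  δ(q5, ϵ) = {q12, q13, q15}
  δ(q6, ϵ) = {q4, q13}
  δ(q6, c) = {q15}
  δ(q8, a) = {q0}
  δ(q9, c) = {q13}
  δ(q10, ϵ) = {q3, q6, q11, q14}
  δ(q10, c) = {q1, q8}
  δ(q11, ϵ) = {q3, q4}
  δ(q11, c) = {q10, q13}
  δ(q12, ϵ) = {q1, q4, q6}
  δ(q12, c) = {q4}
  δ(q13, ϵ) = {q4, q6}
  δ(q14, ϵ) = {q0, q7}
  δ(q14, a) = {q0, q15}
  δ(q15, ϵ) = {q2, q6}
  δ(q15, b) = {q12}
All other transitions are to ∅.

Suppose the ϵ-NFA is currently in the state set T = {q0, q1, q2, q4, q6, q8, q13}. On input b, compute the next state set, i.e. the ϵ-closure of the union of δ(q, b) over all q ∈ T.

q1 on b → {q4}.
q2 on b → {q9}.
No b-transition from q0, q4, q6, q8, q13.
Union after reading b: {q4, q9}.
Now take the ϵ-closure:
From q4 via ϵ: add q0.
From q0 via ϵ: add q1, q2.
From q2 via ϵ: add q13.
From q13 via ϵ: add q6.
No new states can be added; the closed set is {q0, q1, q2, q4, q6, q9, q13}.

{q0, q1, q2, q4, q6, q9, q13}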